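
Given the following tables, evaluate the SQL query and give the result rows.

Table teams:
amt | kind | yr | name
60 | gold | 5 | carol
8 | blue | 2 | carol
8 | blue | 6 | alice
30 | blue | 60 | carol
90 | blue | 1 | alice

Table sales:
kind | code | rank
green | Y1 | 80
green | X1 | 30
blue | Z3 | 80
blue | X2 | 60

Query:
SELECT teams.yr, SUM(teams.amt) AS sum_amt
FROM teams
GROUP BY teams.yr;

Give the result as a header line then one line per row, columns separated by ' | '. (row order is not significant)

== RESULT ==
teams.yr | sum_amt
5 | 60
2 | 8
6 | 8
60 | 30
1 | 90

Derivation:
After GROUP BY (5 rows):
teams.yr | sum_amt
5 | 60
2 | 8
6 | 8
60 | 30
1 | 90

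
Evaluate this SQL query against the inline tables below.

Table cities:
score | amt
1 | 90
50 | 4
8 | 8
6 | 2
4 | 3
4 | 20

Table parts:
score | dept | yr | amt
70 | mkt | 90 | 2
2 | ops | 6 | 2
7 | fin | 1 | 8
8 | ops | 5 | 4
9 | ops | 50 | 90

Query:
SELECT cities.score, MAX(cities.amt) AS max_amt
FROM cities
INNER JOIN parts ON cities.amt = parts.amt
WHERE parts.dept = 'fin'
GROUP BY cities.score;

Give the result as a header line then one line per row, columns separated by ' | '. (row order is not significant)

== RESULT ==
cities.score | max_amt
8 | 8

Derivation:
After JOIN parts (5 rows):
cities.score | cities.amt | parts.score | parts.dept | parts.yr | parts.amt
1 | 90 | 9 | ops | 50 | 90
50 | 4 | 8 | ops | 5 | 4
8 | 8 | 7 | fin | 1 | 8
6 | 2 | 70 | mkt | 90 | 2
6 | 2 | 2 | ops | 6 | 2
After WHERE (1 rows):
cities.score | cities.amt | parts.score | parts.dept | parts.yr | parts.amt
8 | 8 | 7 | fin | 1 | 8
After GROUP BY (1 rows):
cities.score | max_amt
8 | 8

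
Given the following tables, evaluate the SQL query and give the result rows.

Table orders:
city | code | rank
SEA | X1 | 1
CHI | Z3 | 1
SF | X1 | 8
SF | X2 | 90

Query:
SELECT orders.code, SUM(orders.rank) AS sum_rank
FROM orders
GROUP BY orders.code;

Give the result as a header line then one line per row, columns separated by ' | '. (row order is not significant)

== RESULT ==
orders.code | sum_rank
X1 | 9
Z3 | 1
X2 | 90

Derivation:
After GROUP BY (3 rows):
orders.code | sum_rank
X1 | 9
Z3 | 1
X2 | 90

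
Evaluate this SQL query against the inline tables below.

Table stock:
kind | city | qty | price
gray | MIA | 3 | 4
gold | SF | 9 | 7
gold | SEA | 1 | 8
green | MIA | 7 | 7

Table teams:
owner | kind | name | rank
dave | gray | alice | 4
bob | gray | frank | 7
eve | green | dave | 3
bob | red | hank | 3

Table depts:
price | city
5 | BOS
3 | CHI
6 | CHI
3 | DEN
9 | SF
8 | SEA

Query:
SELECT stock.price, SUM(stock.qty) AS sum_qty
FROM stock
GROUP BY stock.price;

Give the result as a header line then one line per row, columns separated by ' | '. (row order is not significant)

== RESULT ==
stock.price | sum_qty
4 | 3
7 | 16
8 | 1

Derivation:
After GROUP BY (3 rows):
stock.price | sum_qty
4 | 3
7 | 16
8 | 1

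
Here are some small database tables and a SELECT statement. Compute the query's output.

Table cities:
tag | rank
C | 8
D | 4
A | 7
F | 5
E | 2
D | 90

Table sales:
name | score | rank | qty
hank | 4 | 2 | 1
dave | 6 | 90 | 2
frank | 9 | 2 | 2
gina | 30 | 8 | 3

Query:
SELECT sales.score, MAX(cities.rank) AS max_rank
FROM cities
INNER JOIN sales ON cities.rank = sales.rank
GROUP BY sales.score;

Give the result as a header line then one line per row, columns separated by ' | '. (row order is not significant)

After JOIN sales (4 rows):
cities.tag | cities.rank | sales.name | sales.score | sales.rank | sales.qty
C | 8 | gina | 30 | 8 | 3
E | 2 | hank | 4 | 2 | 1
E | 2 | frank | 9 | 2 | 2
D | 90 | dave | 6 | 90 | 2
After GROUP BY (4 rows):
sales.score | max_rank
30 | 8
4 | 2
9 | 2
6 | 90

== RESULT ==
sales.score | max_rank
30 | 8
4 | 2
9 | 2
6 | 90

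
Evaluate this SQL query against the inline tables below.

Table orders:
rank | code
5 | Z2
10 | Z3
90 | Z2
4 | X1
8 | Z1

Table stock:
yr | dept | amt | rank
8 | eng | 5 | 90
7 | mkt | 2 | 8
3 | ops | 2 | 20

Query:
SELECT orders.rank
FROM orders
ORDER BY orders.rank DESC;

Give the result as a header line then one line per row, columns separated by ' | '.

== RESULT ==
orders.rank
90
10
8
5
4

Derivation:
After SELECT (5 rows):
orders.rank
5
10
90
4
8
After ORDER BY (5 rows):
orders.rank
90
10
8
5
4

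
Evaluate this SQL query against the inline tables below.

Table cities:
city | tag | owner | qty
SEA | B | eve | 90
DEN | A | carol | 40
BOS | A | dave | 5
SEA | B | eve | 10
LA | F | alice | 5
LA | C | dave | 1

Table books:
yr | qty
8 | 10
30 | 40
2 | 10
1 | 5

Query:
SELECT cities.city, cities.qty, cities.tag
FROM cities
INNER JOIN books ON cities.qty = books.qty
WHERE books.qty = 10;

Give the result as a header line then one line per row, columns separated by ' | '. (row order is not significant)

After JOIN books (5 rows):
cities.city | cities.tag | cities.owner | cities.qty | books.yr | books.qty
DEN | A | carol | 40 | 30 | 40
BOS | A | dave | 5 | 1 | 5
SEA | B | eve | 10 | 8 | 10
SEA | B | eve | 10 | 2 | 10
LA | F | alice | 5 | 1 | 5
After WHERE (2 rows):
cities.city | cities.tag | cities.owner | cities.qty | books.yr | books.qty
SEA | B | eve | 10 | 8 | 10
SEA | B | eve | 10 | 2 | 10
After SELECT (2 rows):
cities.city | cities.qty | cities.tag
SEA | 10 | B
SEA | 10 | B

== RESULT ==
cities.city | cities.qty | cities.tag
SEA | 10 | B
SEA | 10 | B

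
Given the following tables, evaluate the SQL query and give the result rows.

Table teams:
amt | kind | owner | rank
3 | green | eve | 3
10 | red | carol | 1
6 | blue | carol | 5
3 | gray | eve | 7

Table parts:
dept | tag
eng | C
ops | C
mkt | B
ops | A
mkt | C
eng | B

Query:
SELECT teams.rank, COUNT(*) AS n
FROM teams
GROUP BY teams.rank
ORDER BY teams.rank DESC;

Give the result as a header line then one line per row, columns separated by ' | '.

After GROUP BY (4 rows):
teams.rank | n
3 | 1
1 | 1
5 | 1
7 | 1
After ORDER BY (4 rows):
teams.rank | n
7 | 1
5 | 1
3 | 1
1 | 1

== RESULT ==
teams.rank | n
7 | 1
5 | 1
3 | 1
1 | 1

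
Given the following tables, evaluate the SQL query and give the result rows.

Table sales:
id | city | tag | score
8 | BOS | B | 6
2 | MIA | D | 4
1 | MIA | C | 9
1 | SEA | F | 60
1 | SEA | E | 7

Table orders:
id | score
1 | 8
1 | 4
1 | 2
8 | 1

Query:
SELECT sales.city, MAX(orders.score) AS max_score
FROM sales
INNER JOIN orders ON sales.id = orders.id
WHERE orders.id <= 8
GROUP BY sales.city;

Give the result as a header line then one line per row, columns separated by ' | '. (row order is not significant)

== RESULT ==
sales.city | max_score
BOS | 1
MIA | 8
SEA | 8

Derivation:
After JOIN orders (10 rows):
sales.id | sales.city | sales.tag | sales.score | orders.id | orders.score
8 | BOS | B | 6 | 8 | 1
1 | MIA | C | 9 | 1 | 8
1 | MIA | C | 9 | 1 | 4
1 | MIA | C | 9 | 1 | 2
1 | SEA | F | 60 | 1 | 8
1 | SEA | F | 60 | 1 | 4
1 | SEA | F | 60 | 1 | 2
1 | SEA | E | 7 | 1 | 8
1 | SEA | E | 7 | 1 | 4
1 | SEA | E | 7 | 1 | 2
After WHERE (10 rows):
sales.id | sales.city | sales.tag | sales.score | orders.id | orders.score
8 | BOS | B | 6 | 8 | 1
1 | MIA | C | 9 | 1 | 8
1 | MIA | C | 9 | 1 | 4
1 | MIA | C | 9 | 1 | 2
1 | SEA | F | 60 | 1 | 8
1 | SEA | F | 60 | 1 | 4
1 | SEA | F | 60 | 1 | 2
1 | SEA | E | 7 | 1 | 8
1 | SEA | E | 7 | 1 | 4
1 | SEA | E | 7 | 1 | 2
After GROUP BY (3 rows):
sales.city | max_score
BOS | 1
MIA | 8
SEA | 8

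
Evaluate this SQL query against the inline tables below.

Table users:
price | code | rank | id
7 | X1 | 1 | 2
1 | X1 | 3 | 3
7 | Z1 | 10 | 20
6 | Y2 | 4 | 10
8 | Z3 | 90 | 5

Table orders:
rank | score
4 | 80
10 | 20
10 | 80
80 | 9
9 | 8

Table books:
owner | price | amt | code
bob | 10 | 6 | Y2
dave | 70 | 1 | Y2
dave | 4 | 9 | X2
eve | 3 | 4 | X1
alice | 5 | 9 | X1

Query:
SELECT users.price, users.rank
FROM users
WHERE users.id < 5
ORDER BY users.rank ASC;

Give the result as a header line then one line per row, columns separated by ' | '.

After WHERE (2 rows):
users.price | users.code | users.rank | users.id
7 | X1 | 1 | 2
1 | X1 | 3 | 3
After SELECT (2 rows):
users.price | users.rank
7 | 1
1 | 3
After ORDER BY (2 rows):
users.price | users.rank
7 | 1
1 | 3

== RESULT ==
users.price | users.rank
7 | 1
1 | 3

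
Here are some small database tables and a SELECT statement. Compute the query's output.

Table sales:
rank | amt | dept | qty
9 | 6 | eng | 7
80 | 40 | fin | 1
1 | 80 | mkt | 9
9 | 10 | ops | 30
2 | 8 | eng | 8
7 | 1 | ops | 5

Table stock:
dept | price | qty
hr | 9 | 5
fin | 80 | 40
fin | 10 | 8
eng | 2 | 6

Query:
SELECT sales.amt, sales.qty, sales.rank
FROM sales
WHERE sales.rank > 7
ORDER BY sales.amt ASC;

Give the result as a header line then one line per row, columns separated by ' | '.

After WHERE (3 rows):
sales.rank | sales.amt | sales.dept | sales.qty
9 | 6 | eng | 7
80 | 40 | fin | 1
9 | 10 | ops | 30
After SELECT (3 rows):
sales.amt | sales.qty | sales.rank
6 | 7 | 9
40 | 1 | 80
10 | 30 | 9
After ORDER BY (3 rows):
sales.amt | sales.qty | sales.rank
6 | 7 | 9
10 | 30 | 9
40 | 1 | 80

== RESULT ==
sales.amt | sales.qty | sales.rank
6 | 7 | 9
10 | 30 | 9
40 | 1 | 80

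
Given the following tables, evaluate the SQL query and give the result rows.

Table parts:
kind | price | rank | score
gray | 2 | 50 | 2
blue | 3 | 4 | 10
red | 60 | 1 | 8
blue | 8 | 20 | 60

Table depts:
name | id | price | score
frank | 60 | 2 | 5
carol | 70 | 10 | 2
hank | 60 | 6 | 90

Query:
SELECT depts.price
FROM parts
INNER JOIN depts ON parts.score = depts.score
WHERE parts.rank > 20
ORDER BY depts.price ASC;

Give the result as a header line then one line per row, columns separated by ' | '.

After JOIN depts (1 rows):
parts.kind | parts.price | parts.rank | parts.score | depts.name | depts.id | depts.price | depts.score
gray | 2 | 50 | 2 | carol | 70 | 10 | 2
After WHERE (1 rows):
parts.kind | parts.price | parts.rank | parts.score | depts.name | depts.id | depts.price | depts.score
gray | 2 | 50 | 2 | carol | 70 | 10 | 2
After SELECT (1 rows):
depts.price
10
After ORDER BY (1 rows):
depts.price
10

== RESULT ==
depts.price
10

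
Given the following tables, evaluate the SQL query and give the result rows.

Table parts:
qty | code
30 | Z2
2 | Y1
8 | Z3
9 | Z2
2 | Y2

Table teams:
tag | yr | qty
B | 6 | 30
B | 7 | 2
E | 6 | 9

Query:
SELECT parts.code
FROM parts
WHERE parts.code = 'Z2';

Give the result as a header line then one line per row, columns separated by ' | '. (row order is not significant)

== RESULT ==
parts.code
Z2
Z2

Derivation:
After WHERE (2 rows):
parts.qty | parts.code
30 | Z2
9 | Z2
After SELECT (2 rows):
parts.code
Z2
Z2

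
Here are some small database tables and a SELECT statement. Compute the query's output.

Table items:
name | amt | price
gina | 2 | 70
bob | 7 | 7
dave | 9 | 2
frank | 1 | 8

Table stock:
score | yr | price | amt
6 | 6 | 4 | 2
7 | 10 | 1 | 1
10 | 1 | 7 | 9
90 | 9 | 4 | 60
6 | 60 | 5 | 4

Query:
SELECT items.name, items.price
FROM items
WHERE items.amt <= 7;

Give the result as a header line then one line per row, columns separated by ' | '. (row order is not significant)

== RESULT ==
items.name | items.price
gina | 70
bob | 7
frank | 8

Derivation:
After WHERE (3 rows):
items.name | items.amt | items.price
gina | 2 | 70
bob | 7 | 7
frank | 1 | 8
After SELECT (3 rows):
items.name | items.price
gina | 70
bob | 7
frank | 8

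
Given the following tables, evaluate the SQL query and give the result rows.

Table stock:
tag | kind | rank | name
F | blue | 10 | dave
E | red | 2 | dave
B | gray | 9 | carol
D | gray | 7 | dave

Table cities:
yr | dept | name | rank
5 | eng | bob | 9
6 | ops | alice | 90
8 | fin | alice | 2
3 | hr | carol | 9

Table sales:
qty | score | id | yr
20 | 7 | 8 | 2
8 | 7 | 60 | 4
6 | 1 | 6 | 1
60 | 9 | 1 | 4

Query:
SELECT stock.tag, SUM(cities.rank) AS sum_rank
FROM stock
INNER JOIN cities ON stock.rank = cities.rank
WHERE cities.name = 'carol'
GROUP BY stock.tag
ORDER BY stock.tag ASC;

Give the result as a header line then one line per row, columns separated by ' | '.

== RESULT ==
stock.tag | sum_rank
B | 9

Derivation:
After JOIN cities (3 rows):
stock.tag | stock.kind | stock.rank | stock.name | cities.yr | cities.dept | cities.name | cities.rank
E | red | 2 | dave | 8 | fin | alice | 2
B | gray | 9 | carol | 5 | eng | bob | 9
B | gray | 9 | carol | 3 | hr | carol | 9
After WHERE (1 rows):
stock.tag | stock.kind | stock.rank | stock.name | cities.yr | cities.dept | cities.name | cities.rank
B | gray | 9 | carol | 3 | hr | carol | 9
After GROUP BY (1 rows):
stock.tag | sum_rank
B | 9
After ORDER BY (1 rows):
stock.tag | sum_rank
B | 9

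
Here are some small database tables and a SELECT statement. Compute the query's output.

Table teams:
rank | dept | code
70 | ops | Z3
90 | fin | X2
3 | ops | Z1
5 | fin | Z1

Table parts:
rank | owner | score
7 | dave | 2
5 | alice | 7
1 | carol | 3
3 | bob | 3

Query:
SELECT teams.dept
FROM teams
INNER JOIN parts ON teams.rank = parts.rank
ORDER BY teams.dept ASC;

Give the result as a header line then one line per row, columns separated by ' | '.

After JOIN parts (2 rows):
teams.rank | teams.dept | teams.code | parts.rank | parts.owner | parts.score
3 | ops | Z1 | 3 | bob | 3
5 | fin | Z1 | 5 | alice | 7
After SELECT (2 rows):
teams.dept
ops
fin
After ORDER BY (2 rows):
teams.dept
fin
ops

== RESULT ==
teams.dept
fin
ops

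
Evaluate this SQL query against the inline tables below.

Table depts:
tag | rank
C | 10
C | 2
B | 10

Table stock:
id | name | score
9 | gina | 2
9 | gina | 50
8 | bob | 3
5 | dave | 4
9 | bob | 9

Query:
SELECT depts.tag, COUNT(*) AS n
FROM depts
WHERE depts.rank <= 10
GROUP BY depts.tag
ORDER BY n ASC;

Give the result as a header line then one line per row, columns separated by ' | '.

== RESULT ==
depts.tag | n
B | 1
C | 2

Derivation:
After WHERE (3 rows):
depts.tag | depts.rank
C | 10
C | 2
B | 10
After GROUP BY (2 rows):
depts.tag | n
C | 2
B | 1
After ORDER BY (2 rows):
depts.tag | n
B | 1
C | 2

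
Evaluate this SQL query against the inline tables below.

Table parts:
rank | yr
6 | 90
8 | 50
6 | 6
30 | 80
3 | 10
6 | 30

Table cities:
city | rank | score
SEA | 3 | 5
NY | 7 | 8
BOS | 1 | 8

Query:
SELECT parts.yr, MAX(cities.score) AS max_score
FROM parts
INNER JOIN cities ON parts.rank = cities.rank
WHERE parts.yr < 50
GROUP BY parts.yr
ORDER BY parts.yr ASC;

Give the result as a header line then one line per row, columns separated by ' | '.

After JOIN cities (1 rows):
parts.rank | parts.yr | cities.city | cities.rank | cities.score
3 | 10 | SEA | 3 | 5
After WHERE (1 rows):
parts.rank | parts.yr | cities.city | cities.rank | cities.score
3 | 10 | SEA | 3 | 5
After GROUP BY (1 rows):
parts.yr | max_score
10 | 5
After ORDER BY (1 rows):
parts.yr | max_score
10 | 5

== RESULT ==
parts.yr | max_score
10 | 5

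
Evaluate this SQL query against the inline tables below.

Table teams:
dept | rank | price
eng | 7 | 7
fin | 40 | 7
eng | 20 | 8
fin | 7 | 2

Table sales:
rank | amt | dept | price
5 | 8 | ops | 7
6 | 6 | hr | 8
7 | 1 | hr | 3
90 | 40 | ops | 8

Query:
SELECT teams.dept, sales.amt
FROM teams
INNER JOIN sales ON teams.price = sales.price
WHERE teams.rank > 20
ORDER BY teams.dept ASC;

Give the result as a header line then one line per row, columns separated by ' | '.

After JOIN sales (4 rows):
teams.dept | teams.rank | teams.price | sales.rank | sales.amt | sales.dept | sales.price
eng | 7 | 7 | 5 | 8 | ops | 7
fin | 40 | 7 | 5 | 8 | ops | 7
eng | 20 | 8 | 6 | 6 | hr | 8
eng | 20 | 8 | 90 | 40 | ops | 8
After WHERE (1 rows):
teams.dept | teams.rank | teams.price | sales.rank | sales.amt | sales.dept | sales.price
fin | 40 | 7 | 5 | 8 | ops | 7
After SELECT (1 rows):
teams.dept | sales.amt
fin | 8
After ORDER BY (1 rows):
teams.dept | sales.amt
fin | 8

== RESULT ==
teams.dept | sales.amt
fin | 8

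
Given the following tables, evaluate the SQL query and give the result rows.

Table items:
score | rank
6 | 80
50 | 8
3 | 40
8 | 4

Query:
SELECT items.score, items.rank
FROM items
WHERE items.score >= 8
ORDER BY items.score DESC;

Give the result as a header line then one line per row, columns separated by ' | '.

After WHERE (2 rows):
items.score | items.rank
50 | 8
8 | 4
After SELECT (2 rows):
items.score | items.rank
50 | 8
8 | 4
After ORDER BY (2 rows):
items.score | items.rank
50 | 8
8 | 4

== RESULT ==
items.score | items.rank
50 | 8
8 | 4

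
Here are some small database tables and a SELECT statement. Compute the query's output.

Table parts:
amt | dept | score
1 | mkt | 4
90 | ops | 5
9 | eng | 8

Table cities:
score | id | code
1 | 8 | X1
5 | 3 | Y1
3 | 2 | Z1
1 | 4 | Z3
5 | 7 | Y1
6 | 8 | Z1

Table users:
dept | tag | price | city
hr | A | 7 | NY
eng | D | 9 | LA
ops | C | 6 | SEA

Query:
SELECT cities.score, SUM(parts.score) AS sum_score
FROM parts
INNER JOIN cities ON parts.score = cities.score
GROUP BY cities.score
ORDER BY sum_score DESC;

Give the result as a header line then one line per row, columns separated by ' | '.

After JOIN cities (2 rows):
parts.amt | parts.dept | parts.score | cities.score | cities.id | cities.code
90 | ops | 5 | 5 | 3 | Y1
90 | ops | 5 | 5 | 7 | Y1
After GROUP BY (1 rows):
cities.score | sum_score
5 | 10
After ORDER BY (1 rows):
cities.score | sum_score
5 | 10

== RESULT ==
cities.score | sum_score
5 | 10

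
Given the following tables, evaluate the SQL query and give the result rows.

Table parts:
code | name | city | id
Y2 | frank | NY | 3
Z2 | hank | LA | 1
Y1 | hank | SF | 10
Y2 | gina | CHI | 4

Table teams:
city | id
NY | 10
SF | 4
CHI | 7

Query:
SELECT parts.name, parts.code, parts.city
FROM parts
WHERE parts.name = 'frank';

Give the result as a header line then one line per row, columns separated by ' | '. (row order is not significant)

After WHERE (1 rows):
parts.code | parts.name | parts.city | parts.id
Y2 | frank | NY | 3
After SELECT (1 rows):
parts.name | parts.code | parts.city
frank | Y2 | NY

== RESULT ==
parts.name | parts.code | parts.city
frank | Y2 | NY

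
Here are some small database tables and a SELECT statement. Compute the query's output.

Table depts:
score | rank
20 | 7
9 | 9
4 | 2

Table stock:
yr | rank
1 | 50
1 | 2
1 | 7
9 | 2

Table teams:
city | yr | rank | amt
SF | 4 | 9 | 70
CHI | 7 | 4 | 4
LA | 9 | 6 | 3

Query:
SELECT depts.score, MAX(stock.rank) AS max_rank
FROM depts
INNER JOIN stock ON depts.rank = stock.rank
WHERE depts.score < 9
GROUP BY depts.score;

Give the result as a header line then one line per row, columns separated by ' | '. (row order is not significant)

== RESULT ==
depts.score | max_rank
4 | 2

Derivation:
After JOIN stock (3 rows):
depts.score | depts.rank | stock.yr | stock.rank
20 | 7 | 1 | 7
4 | 2 | 1 | 2
4 | 2 | 9 | 2
After WHERE (2 rows):
depts.score | depts.rank | stock.yr | stock.rank
4 | 2 | 1 | 2
4 | 2 | 9 | 2
After GROUP BY (1 rows):
depts.score | max_rank
4 | 2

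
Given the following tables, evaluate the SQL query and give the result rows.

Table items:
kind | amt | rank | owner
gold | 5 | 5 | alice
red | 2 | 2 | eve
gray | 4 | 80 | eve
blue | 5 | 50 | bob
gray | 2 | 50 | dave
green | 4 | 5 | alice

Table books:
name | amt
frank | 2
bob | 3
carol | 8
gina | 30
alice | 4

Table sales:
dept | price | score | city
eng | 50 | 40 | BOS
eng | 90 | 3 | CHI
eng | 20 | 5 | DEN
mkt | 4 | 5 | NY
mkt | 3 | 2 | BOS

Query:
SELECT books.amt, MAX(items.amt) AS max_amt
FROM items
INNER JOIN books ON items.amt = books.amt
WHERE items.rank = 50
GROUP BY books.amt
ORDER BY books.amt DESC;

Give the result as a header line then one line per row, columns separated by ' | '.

== RESULT ==
books.amt | max_amt
2 | 2

Derivation:
After JOIN books (4 rows):
items.kind | items.amt | items.rank | items.owner | books.name | books.amt
red | 2 | 2 | eve | frank | 2
gray | 4 | 80 | eve | alice | 4
gray | 2 | 50 | dave | frank | 2
green | 4 | 5 | alice | alice | 4
After WHERE (1 rows):
items.kind | items.amt | items.rank | items.owner | books.name | books.amt
gray | 2 | 50 | dave | frank | 2
After GROUP BY (1 rows):
books.amt | max_amt
2 | 2
After ORDER BY (1 rows):
books.amt | max_amt
2 | 2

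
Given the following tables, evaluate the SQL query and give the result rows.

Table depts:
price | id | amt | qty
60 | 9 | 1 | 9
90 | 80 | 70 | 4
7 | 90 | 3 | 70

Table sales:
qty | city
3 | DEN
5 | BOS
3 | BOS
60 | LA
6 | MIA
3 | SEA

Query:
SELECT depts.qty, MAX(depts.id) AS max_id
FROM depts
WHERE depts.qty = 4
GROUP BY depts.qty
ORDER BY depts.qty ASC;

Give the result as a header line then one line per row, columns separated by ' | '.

== RESULT ==
depts.qty | max_id
4 | 80

Derivation:
After WHERE (1 rows):
depts.price | depts.id | depts.amt | depts.qty
90 | 80 | 70 | 4
After GROUP BY (1 rows):
depts.qty | max_id
4 | 80
After ORDER BY (1 rows):
depts.qty | max_id
4 | 80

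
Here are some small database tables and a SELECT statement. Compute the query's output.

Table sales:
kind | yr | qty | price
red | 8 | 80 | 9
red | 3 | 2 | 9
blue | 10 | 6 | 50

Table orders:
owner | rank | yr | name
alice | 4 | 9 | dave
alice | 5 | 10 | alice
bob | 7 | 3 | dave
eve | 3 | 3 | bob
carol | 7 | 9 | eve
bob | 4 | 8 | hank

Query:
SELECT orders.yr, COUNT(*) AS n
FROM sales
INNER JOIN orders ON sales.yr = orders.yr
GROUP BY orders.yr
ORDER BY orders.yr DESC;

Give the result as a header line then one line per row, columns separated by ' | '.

== RESULT ==
orders.yr | n
10 | 1
8 | 1
3 | 2

Derivation:
After JOIN orders (4 rows):
sales.kind | sales.yr | sales.qty | sales.price | orders.owner | orders.rank | orders.yr | orders.name
red | 8 | 80 | 9 | bob | 4 | 8 | hank
red | 3 | 2 | 9 | bob | 7 | 3 | dave
red | 3 | 2 | 9 | eve | 3 | 3 | bob
blue | 10 | 6 | 50 | alice | 5 | 10 | alice
After GROUP BY (3 rows):
orders.yr | n
8 | 1
3 | 2
10 | 1
After ORDER BY (3 rows):
orders.yr | n
10 | 1
8 | 1
3 | 2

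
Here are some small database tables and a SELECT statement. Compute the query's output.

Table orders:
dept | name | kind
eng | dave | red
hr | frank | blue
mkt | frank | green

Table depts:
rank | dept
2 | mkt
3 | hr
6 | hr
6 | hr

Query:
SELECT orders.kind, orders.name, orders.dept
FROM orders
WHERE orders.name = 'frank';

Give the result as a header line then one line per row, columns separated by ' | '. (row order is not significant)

== RESULT ==
orders.kind | orders.name | orders.dept
blue | frank | hr
green | frank | mkt

Derivation:
After WHERE (2 rows):
orders.dept | orders.name | orders.kind
hr | frank | blue
mkt | frank | green
After SELECT (2 rows):
orders.kind | orders.name | orders.dept
blue | frank | hr
green | frank | mkt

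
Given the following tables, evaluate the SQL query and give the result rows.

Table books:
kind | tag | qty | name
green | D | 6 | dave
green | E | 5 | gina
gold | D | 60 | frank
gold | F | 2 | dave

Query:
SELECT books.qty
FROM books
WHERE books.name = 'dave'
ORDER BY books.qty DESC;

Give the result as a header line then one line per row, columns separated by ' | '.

== RESULT ==
books.qty
6
2

Derivation:
After WHERE (2 rows):
books.kind | books.tag | books.qty | books.name
green | D | 6 | dave
gold | F | 2 | dave
After SELECT (2 rows):
books.qty
6
2
After ORDER BY (2 rows):
books.qty
6
2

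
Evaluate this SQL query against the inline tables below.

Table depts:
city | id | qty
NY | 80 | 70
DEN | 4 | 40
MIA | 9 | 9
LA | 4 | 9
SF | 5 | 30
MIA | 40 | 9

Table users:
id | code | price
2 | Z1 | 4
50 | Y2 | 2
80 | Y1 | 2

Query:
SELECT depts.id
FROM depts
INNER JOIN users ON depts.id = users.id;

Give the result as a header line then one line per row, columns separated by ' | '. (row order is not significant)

== RESULT ==
depts.id
80

Derivation:
After JOIN users (1 rows):
depts.city | depts.id | depts.qty | users.id | users.code | users.price
NY | 80 | 70 | 80 | Y1 | 2
After SELECT (1 rows):
depts.id
80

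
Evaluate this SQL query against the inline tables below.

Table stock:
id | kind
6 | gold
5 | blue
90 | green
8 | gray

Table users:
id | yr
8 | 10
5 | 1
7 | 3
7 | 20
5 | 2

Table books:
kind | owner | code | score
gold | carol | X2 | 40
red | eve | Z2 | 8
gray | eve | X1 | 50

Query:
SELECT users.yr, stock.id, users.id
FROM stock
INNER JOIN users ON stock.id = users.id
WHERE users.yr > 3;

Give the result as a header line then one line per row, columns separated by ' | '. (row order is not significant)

After JOIN users (3 rows):
stock.id | stock.kind | users.id | users.yr
5 | blue | 5 | 1
5 | blue | 5 | 2
8 | gray | 8 | 10
After WHERE (1 rows):
stock.id | stock.kind | users.id | users.yr
8 | gray | 8 | 10
After SELECT (1 rows):
users.yr | stock.id | users.id
10 | 8 | 8

== RESULT ==
users.yr | stock.id | users.id
10 | 8 | 8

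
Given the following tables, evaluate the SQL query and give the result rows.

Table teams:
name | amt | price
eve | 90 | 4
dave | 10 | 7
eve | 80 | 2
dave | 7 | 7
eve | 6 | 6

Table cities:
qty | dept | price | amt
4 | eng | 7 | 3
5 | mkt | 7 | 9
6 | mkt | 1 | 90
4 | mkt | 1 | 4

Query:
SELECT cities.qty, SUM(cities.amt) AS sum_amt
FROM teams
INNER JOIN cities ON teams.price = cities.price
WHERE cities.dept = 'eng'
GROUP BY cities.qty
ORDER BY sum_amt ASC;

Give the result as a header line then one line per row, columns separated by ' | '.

== RESULT ==
cities.qty | sum_amt
4 | 6

Derivation:
After JOIN cities (4 rows):
teams.name | teams.amt | teams.price | cities.qty | cities.dept | cities.price | cities.amt
dave | 10 | 7 | 4 | eng | 7 | 3
dave | 10 | 7 | 5 | mkt | 7 | 9
dave | 7 | 7 | 4 | eng | 7 | 3
dave | 7 | 7 | 5 | mkt | 7 | 9
After WHERE (2 rows):
teams.name | teams.amt | teams.price | cities.qty | cities.dept | cities.price | cities.amt
dave | 10 | 7 | 4 | eng | 7 | 3
dave | 7 | 7 | 4 | eng | 7 | 3
After GROUP BY (1 rows):
cities.qty | sum_amt
4 | 6
After ORDER BY (1 rows):
cities.qty | sum_amt
4 | 6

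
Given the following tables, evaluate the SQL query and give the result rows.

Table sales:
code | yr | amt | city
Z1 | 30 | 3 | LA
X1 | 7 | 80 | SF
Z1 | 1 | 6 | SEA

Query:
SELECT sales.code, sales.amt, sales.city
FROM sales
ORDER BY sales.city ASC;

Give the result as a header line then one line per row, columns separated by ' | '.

After SELECT (3 rows):
sales.code | sales.amt | sales.city
Z1 | 3 | LA
X1 | 80 | SF
Z1 | 6 | SEA
After ORDER BY (3 rows):
sales.code | sales.amt | sales.city
Z1 | 3 | LA
Z1 | 6 | SEA
X1 | 80 | SF

== RESULT ==
sales.code | sales.amt | sales.city
Z1 | 3 | LA
Z1 | 6 | SEA
X1 | 80 | SF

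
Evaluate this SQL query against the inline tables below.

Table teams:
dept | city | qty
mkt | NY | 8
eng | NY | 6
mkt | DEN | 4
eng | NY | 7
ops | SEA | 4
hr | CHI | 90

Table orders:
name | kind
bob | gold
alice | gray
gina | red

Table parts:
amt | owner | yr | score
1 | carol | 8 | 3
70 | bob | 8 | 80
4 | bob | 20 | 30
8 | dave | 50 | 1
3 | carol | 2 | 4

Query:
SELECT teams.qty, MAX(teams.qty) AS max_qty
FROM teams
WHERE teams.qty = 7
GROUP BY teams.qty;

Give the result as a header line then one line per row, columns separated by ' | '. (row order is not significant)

== RESULT ==
teams.qty | max_qty
7 | 7

Derivation:
After WHERE (1 rows):
teams.dept | teams.city | teams.qty
eng | NY | 7
After GROUP BY (1 rows):
teams.qty | max_qty
7 | 7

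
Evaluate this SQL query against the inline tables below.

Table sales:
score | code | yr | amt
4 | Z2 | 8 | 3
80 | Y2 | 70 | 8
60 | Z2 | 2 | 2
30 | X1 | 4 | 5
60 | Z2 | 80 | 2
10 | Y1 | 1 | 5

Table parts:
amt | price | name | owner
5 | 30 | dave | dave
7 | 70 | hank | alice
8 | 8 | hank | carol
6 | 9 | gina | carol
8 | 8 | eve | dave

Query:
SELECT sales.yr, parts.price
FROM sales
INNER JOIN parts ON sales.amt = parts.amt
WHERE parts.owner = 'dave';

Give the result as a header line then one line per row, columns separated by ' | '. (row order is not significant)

After JOIN parts (4 rows):
sales.score | sales.code | sales.yr | sales.amt | parts.amt | parts.price | parts.name | parts.owner
80 | Y2 | 70 | 8 | 8 | 8 | hank | carol
80 | Y2 | 70 | 8 | 8 | 8 | eve | dave
30 | X1 | 4 | 5 | 5 | 30 | dave | dave
10 | Y1 | 1 | 5 | 5 | 30 | dave | dave
After WHERE (3 rows):
sales.score | sales.code | sales.yr | sales.amt | parts.amt | parts.price | parts.name | parts.owner
80 | Y2 | 70 | 8 | 8 | 8 | eve | dave
30 | X1 | 4 | 5 | 5 | 30 | dave | dave
10 | Y1 | 1 | 5 | 5 | 30 | dave | dave
After SELECT (3 rows):
sales.yr | parts.price
70 | 8
4 | 30
1 | 30

== RESULT ==
sales.yr | parts.price
70 | 8
4 | 30
1 | 30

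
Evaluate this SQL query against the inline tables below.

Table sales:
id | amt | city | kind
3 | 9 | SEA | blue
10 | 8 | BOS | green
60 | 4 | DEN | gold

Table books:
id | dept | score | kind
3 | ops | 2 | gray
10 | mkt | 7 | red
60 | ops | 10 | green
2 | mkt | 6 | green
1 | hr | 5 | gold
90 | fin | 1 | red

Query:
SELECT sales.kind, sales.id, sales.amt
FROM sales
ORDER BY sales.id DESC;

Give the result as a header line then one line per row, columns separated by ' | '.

After SELECT (3 rows):
sales.kind | sales.id | sales.amt
blue | 3 | 9
green | 10 | 8
gold | 60 | 4
After ORDER BY (3 rows):
sales.kind | sales.id | sales.amt
gold | 60 | 4
green | 10 | 8
blue | 3 | 9

== RESULT ==
sales.kind | sales.id | sales.amt
gold | 60 | 4
green | 10 | 8
blue | 3 | 9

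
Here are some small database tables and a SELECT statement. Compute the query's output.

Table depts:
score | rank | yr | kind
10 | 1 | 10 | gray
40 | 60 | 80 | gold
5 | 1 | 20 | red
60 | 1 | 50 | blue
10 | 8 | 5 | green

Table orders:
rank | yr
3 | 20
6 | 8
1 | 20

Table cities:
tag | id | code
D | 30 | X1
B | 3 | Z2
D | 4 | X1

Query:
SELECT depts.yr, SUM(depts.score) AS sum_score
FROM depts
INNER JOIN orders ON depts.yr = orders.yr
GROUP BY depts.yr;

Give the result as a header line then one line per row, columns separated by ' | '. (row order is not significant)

== RESULT ==
depts.yr | sum_score
20 | 10

Derivation:
After JOIN orders (2 rows):
depts.score | depts.rank | depts.yr | depts.kind | orders.rank | orders.yr
5 | 1 | 20 | red | 3 | 20
5 | 1 | 20 | red | 1 | 20
After GROUP BY (1 rows):
depts.yr | sum_score
20 | 10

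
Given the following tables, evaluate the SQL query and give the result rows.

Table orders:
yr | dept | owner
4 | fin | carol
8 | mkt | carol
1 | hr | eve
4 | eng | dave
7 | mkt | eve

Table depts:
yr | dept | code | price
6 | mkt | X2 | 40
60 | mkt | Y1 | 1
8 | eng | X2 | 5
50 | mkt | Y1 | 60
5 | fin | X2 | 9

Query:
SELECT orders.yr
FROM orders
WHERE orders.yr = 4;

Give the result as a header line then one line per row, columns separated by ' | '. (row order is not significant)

== RESULT ==
orders.yr
4
4

Derivation:
After WHERE (2 rows):
orders.yr | orders.dept | orders.owner
4 | fin | carol
4 | eng | dave
After SELECT (2 rows):
orders.yr
4
4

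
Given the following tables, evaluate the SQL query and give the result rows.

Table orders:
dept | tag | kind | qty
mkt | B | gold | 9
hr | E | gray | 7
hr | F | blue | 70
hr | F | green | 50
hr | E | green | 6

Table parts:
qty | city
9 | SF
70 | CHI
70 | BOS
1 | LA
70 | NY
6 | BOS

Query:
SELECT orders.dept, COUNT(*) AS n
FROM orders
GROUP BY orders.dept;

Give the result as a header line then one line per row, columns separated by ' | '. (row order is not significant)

After GROUP BY (2 rows):
orders.dept | n
mkt | 1
hr | 4

== RESULT ==
orders.dept | n
mkt | 1
hr | 4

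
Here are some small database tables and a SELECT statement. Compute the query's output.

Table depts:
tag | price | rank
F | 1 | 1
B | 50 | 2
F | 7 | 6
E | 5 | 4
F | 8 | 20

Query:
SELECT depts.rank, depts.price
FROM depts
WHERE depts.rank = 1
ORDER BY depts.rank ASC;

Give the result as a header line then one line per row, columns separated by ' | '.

After WHERE (1 rows):
depts.tag | depts.price | depts.rank
F | 1 | 1
After SELECT (1 rows):
depts.rank | depts.price
1 | 1
After ORDER BY (1 rows):
depts.rank | depts.price
1 | 1

== RESULT ==
depts.rank | depts.price
1 | 1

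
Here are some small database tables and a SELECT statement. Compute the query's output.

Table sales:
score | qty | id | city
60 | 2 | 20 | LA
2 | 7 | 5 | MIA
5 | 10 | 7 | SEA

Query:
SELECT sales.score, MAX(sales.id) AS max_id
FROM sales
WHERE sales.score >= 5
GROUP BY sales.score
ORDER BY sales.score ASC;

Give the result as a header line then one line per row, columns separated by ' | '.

After WHERE (2 rows):
sales.score | sales.qty | sales.id | sales.city
60 | 2 | 20 | LA
5 | 10 | 7 | SEA
After GROUP BY (2 rows):
sales.score | max_id
60 | 20
5 | 7
After ORDER BY (2 rows):
sales.score | max_id
5 | 7
60 | 20

== RESULT ==
sales.score | max_id
5 | 7
60 | 20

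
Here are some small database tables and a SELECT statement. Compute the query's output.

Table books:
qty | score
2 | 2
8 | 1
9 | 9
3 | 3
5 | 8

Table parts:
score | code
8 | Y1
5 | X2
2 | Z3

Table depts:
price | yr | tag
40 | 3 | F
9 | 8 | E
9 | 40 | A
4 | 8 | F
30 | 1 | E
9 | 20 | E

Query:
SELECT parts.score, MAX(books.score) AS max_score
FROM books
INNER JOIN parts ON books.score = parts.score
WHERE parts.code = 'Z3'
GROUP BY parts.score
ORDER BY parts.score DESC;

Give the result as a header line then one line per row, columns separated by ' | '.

After JOIN parts (2 rows):
books.qty | books.score | parts.score | parts.code
2 | 2 | 2 | Z3
5 | 8 | 8 | Y1
After WHERE (1 rows):
books.qty | books.score | parts.score | parts.code
2 | 2 | 2 | Z3
After GROUP BY (1 rows):
parts.score | max_score
2 | 2
After ORDER BY (1 rows):
parts.score | max_score
2 | 2

== RESULT ==
parts.score | max_score
2 | 2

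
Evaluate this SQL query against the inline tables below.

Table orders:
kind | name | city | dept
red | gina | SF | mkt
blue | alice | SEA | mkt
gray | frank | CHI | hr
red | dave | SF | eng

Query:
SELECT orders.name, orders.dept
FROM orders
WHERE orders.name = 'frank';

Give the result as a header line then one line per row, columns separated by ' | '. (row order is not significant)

After WHERE (1 rows):
orders.kind | orders.name | orders.city | orders.dept
gray | frank | CHI | hr
After SELECT (1 rows):
orders.name | orders.dept
frank | hr

== RESULT ==
orders.name | orders.dept
frank | hr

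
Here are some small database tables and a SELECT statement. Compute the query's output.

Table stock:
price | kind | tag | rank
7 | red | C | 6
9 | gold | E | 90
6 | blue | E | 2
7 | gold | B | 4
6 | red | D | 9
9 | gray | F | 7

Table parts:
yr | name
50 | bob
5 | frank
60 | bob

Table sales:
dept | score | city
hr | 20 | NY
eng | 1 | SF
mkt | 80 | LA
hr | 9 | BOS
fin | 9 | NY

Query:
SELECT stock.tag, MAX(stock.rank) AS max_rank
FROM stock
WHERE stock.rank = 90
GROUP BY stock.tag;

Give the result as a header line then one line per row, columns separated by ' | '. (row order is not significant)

After WHERE (1 rows):
stock.price | stock.kind | stock.tag | stock.rank
9 | gold | E | 90
After GROUP BY (1 rows):
stock.tag | max_rank
E | 90

== RESULT ==
stock.tag | max_rank
E | 90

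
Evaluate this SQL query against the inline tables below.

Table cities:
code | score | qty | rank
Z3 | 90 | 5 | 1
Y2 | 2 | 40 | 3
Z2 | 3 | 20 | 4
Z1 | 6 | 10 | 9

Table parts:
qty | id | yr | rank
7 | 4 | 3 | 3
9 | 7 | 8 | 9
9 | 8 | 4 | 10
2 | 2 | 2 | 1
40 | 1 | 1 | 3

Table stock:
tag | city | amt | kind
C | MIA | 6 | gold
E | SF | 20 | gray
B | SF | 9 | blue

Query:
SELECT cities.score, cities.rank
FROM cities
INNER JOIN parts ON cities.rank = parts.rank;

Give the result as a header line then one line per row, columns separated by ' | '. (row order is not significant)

After JOIN parts (4 rows):
cities.code | cities.score | cities.qty | cities.rank | parts.qty | parts.id | parts.yr | parts.rank
Z3 | 90 | 5 | 1 | 2 | 2 | 2 | 1
Y2 | 2 | 40 | 3 | 7 | 4 | 3 | 3
Y2 | 2 | 40 | 3 | 40 | 1 | 1 | 3
Z1 | 6 | 10 | 9 | 9 | 7 | 8 | 9
After SELECT (4 rows):
cities.score | cities.rank
90 | 1
2 | 3
2 | 3
6 | 9

== RESULT ==
cities.score | cities.rank
90 | 1
2 | 3
2 | 3
6 | 9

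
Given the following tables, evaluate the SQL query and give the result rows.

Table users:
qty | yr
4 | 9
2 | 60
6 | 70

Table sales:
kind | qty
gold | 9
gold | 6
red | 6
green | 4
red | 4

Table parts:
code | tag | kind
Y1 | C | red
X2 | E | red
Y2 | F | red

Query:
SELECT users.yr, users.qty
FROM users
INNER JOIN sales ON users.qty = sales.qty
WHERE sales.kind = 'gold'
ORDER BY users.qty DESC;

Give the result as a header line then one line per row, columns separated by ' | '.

After JOIN sales (4 rows):
users.qty | users.yr | sales.kind | sales.qty
4 | 9 | green | 4
4 | 9 | red | 4
6 | 70 | gold | 6
6 | 70 | red | 6
After WHERE (1 rows):
users.qty | users.yr | sales.kind | sales.qty
6 | 70 | gold | 6
After SELECT (1 rows):
users.yr | users.qty
70 | 6
After ORDER BY (1 rows):
users.yr | users.qty
70 | 6

== RESULT ==
users.yr | users.qty
70 | 6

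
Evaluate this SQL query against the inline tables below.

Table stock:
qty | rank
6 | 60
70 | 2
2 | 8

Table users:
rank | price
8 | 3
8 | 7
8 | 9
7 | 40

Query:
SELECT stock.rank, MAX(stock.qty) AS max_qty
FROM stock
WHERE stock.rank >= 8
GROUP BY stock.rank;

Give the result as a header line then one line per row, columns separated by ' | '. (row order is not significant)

After WHERE (2 rows):
stock.qty | stock.rank
6 | 60
2 | 8
After GROUP BY (2 rows):
stock.rank | max_qty
60 | 6
8 | 2

== RESULT ==
stock.rank | max_qty
60 | 6
8 | 2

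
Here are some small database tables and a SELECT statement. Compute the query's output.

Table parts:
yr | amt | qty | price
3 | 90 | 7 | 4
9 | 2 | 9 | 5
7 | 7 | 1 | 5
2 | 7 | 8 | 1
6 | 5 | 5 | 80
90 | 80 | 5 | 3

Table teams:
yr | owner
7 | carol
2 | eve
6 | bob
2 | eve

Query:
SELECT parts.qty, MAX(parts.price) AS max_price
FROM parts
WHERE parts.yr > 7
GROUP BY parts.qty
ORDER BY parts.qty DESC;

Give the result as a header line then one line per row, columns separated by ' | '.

After WHERE (2 rows):
parts.yr | parts.amt | parts.qty | parts.price
9 | 2 | 9 | 5
90 | 80 | 5 | 3
After GROUP BY (2 rows):
parts.qty | max_price
9 | 5
5 | 3
After ORDER BY (2 rows):
parts.qty | max_price
9 | 5
5 | 3

== RESULT ==
parts.qty | max_price
9 | 5
5 | 3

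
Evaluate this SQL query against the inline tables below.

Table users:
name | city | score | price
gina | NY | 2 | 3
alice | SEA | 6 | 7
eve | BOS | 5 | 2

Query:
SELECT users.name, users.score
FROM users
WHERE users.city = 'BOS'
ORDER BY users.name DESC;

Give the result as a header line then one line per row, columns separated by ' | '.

After WHERE (1 rows):
users.name | users.city | users.score | users.price
eve | BOS | 5 | 2
After SELECT (1 rows):
users.name | users.score
eve | 5
After ORDER BY (1 rows):
users.name | users.score
eve | 5

== RESULT ==
users.name | users.score
eve | 5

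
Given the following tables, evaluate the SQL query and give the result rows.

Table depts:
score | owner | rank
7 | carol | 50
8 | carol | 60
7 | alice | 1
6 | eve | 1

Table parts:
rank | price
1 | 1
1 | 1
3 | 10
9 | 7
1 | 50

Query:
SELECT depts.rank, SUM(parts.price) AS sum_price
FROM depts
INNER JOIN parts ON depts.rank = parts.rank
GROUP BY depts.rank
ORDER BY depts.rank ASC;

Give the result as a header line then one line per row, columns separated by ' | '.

After JOIN parts (6 rows):
depts.score | depts.owner | depts.rank | parts.rank | parts.price
7 | alice | 1 | 1 | 1
7 | alice | 1 | 1 | 1
7 | alice | 1 | 1 | 50
6 | eve | 1 | 1 | 1
6 | eve | 1 | 1 | 1
6 | eve | 1 | 1 | 50
After GROUP BY (1 rows):
depts.rank | sum_price
1 | 104
After ORDER BY (1 rows):
depts.rank | sum_price
1 | 104

== RESULT ==
depts.rank | sum_price
1 | 104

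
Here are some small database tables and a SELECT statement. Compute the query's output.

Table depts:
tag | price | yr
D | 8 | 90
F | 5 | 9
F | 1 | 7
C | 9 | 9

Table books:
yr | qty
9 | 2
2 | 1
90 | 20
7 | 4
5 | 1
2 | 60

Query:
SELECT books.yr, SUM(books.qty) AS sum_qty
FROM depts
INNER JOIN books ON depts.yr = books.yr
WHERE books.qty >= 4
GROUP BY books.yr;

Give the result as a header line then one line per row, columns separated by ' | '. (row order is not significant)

== RESULT ==
books.yr | sum_qty
90 | 20
7 | 4

Derivation:
After JOIN books (4 rows):
depts.tag | depts.price | depts.yr | books.yr | books.qty
D | 8 | 90 | 90 | 20
F | 5 | 9 | 9 | 2
F | 1 | 7 | 7 | 4
C | 9 | 9 | 9 | 2
After WHERE (2 rows):
depts.tag | depts.price | depts.yr | books.yr | books.qty
D | 8 | 90 | 90 | 20
F | 1 | 7 | 7 | 4
After GROUP BY (2 rows):
books.yr | sum_qty
90 | 20
7 | 4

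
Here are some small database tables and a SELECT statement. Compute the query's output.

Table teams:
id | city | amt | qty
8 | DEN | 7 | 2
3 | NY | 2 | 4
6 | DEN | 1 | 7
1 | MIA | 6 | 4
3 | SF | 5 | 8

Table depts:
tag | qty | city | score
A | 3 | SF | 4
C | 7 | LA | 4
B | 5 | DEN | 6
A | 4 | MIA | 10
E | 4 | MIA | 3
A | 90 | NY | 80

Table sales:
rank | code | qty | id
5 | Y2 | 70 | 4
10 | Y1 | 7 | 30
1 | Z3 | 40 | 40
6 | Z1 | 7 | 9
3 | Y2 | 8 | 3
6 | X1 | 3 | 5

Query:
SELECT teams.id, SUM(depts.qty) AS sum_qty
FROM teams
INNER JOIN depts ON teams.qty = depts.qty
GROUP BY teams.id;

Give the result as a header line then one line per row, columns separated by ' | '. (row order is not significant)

After JOIN depts (5 rows):
teams.id | teams.city | teams.amt | teams.qty | depts.tag | depts.qty | depts.city | depts.score
3 | NY | 2 | 4 | A | 4 | MIA | 10
3 | NY | 2 | 4 | E | 4 | MIA | 3
6 | DEN | 1 | 7 | C | 7 | LA | 4
1 | MIA | 6 | 4 | A | 4 | MIA | 10
1 | MIA | 6 | 4 | E | 4 | MIA | 3
After GROUP BY (3 rows):
teams.id | sum_qty
3 | 8
6 | 7
1 | 8

== RESULT ==
teams.id | sum_qty
3 | 8
6 | 7
1 | 8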